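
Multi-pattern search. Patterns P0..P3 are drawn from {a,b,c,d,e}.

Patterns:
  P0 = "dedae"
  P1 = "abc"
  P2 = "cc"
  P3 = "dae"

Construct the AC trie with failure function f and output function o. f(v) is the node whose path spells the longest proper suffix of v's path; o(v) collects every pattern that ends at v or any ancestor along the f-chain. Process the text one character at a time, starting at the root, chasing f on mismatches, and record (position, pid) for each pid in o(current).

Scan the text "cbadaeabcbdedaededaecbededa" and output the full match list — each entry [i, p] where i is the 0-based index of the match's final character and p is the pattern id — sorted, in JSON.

Build automaton:
Trie (insert patterns):
  0='ε' goto a→6 c→9 d→1
  1='d' goto a→11 e→2
  2='de' goto d→3
  3='ded' goto a→4
  4='deda' goto e→5
  5='dedae' goto ·  ←P0
  6='a' goto b→7
  7='ab' goto c→8
  8='abc' goto ·  ←P1
  9='c' goto c→10
  10='cc' goto ·  ←P2
  11='da' goto e→12
  12='dae' goto ·  ←P3

Failure links (BFS by depth):
  fail(1) 'd': from fail(0)=0 chase 'd': 0 ⇒ 0;  out=∅∪out(0)=∅
  fail(6) 'a': from fail(0)=0 chase 'a': 0 ⇒ 0;  out=∅∪out(0)=∅
  fail(9) 'c': from fail(0)=0 chase 'c': 0 ⇒ 0;  out=∅∪out(0)=∅
  fail(2) 'de': from fail(1)=0 chase 'e': 0 ⇒ 0;  out=∅∪out(0)=∅
  fail(7) 'ab': from fail(6)=0 chase 'b': 0 ⇒ 0;  out=∅∪out(0)=∅
  fail(10) 'cc': from fail(9)=0 chase 'c': 0 ⇒ 9;  out={2}∪out(9)={2}
  fail(11) 'da': from fail(1)=0 chase 'a': 0 ⇒ 6;  out=∅∪out(6)=∅
  fail(3) 'ded': from fail(2)=0 chase 'd': 0 ⇒ 1;  out=∅∪out(1)=∅
  fail(8) 'abc': from fail(7)=0 chase 'c': 0 ⇒ 9;  out={1}∪out(9)={1}
  fail(12) 'dae': from fail(11)=6 chase 'e': 6→0 ⇒ 0;  out={3}∪out(0)={3}
  fail(4) 'deda': from fail(3)=1 chase 'a': 1 ⇒ 11;  out=∅∪out(11)=∅
  fail(5) 'dedae': from fail(4)=11 chase 'e': 11 ⇒ 12;  out={0}∪out(12)={0,3}

Text stream:
i=0 'c': node 0→9
i=1 'b': node 9→0 (via fail)
i=2 'a': node 0→6
i=3 'd': node 6→1 (via fail)
i=4 'a': node 1→11
i=5 'e': node 11→12  ** P3@[3:5]
i=6 'a': node 12→6 (via fail)
i=7 'b': node 6→7
i=8 'c': node 7→8  ** P1@[6:8]
i=9 'b': node 8→0 (via fail)
i=10 'd': node 0→1
i=11 'e': node 1→2
i=12 'd': node 2→3
i=13 'a': node 3→4
i=14 'e': node 4→5  ** P0@[10:14],P3@[12:14]
i=15 'd': node 5→1 (via fail)
i=16 'e': node 1→2
i=17 'd': node 2→3
i=18 'a': node 3→4
i=19 'e': node 4→5  ** P0@[15:19],P3@[17:19]
i=20 'c': node 5→9 (via fail)
i=21 'b': node 9→0 (via fail)
i=22 'e': node 0→0
i=23 'd': node 0→1
i=24 'e': node 1→2
i=25 'd': node 2→3
i=26 'a': node 3→4

Result: [[5,3],[8,1],[14,0],[14,3],[19,0],[19,3]]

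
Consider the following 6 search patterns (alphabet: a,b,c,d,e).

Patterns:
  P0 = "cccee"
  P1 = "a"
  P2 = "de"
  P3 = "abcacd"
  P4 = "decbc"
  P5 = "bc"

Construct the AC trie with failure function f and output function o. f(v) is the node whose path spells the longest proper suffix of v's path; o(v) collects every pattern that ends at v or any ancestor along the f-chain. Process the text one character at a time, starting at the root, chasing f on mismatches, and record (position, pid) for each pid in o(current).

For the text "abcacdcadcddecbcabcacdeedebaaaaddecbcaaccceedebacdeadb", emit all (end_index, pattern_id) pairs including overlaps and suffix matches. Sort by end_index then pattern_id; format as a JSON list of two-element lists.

Build:
Trie nodes:
  n0 'ε': a→6 b→17 c→1 d→7
  n1 'c': c→2
  n2 'cc': c→3
  n3 'ccc': e→4
  n4 'ccce': e→5
  n5 'cccee': ·  [P0 ends]
  n6 'a': b→9  [P1 ends]
  n7 'd': e→8
  n8 'de': c→14  [P2 ends]
  n9 'ab': c→10
  n10 'abc': a→11
  n11 'abca': c→12
  n12 'abcac': d→13
  n13 'abcacd': ·  [P3 ends]
  n14 'dec': b→15
  n15 'decb': c→16
  n16 'decbc': ·  [P4 ends]
  n17 'b': c→18
  n18 'bc': ·  [P5 ends]

BFS fail/out derivation:
  n1('c'): parent n0 fail=0; on 'c' 0 → fail=0;  out ∅∪∅=∅
  n6('a'): parent n0 fail=0; on 'a' 0 → fail=0;  out {1}∪∅={1}
  n7('d'): parent n0 fail=0; on 'd' 0 → fail=0;  out ∅∪∅=∅
  n17('b'): parent n0 fail=0; on 'b' 0 → fail=0;  out ∅∪∅=∅
  n2('cc'): parent n1 fail=0; on 'c' 0 → fail=1;  out ∅∪∅=∅
  n8('de'): parent n7 fail=0; on 'e' 0 → fail=0;  out {2}∪∅={2}
  n9('ab'): parent n6 fail=0; on 'b' 0 → fail=17;  out ∅∪∅=∅
  n18('bc'): parent n17 fail=0; on 'c' 0 → fail=1;  out {5}∪∅={5}
  n3('ccc'): parent n2 fail=1; on 'c' 1 → fail=2;  out ∅∪∅=∅
  n10('abc'): parent n9 fail=17; on 'c' 17 → fail=18;  out ∅∪{5}={5}
  n14('dec'): parent n8 fail=0; on 'c' 0 → fail=1;  out ∅∪∅=∅
  n4('ccce'): parent n3 fail=2; on 'e' 2→1→0 → fail=0;  out ∅∪∅=∅
  n11('abca'): parent n10 fail=18; on 'a' 18→1→0 → fail=6;  out ∅∪{1}={1}
  n15('decb'): parent n14 fail=1; on 'b' 1→0 → fail=17;  out ∅∪∅=∅
  n5('cccee'): parent n4 fail=0; on 'e' 0 → fail=0;  out {0}∪∅={0}
  n12('abcac'): parent n11 fail=6; on 'c' 6→0 → fail=1;  out ∅∪∅=∅
  n16('decbc'): parent n15 fail=17; on 'c' 17 → fail=18;  out {4}∪{5}={4,5}
  n13('abcacd'): parent n12 fail=1; on 'd' 1→0 → fail=7;  out {3}∪∅={3}

Scan:
[0] read 'a'  n0⇒n6  ** P1@[0:0]
[1] read 'b'  n6⇒n9
[2] read 'c'  n9⇒n10  ** P5@[1:2]
[3] read 'a'  n10⇒n11  ** P1@[3:3]
[4] read 'c'  n11⇒n12
[5] read 'd'  n12⇒n13  ** P3@[0:5]
[6] read 'c'  n13⇒n1 (via fail)
[7] read 'a'  n1⇒n6 (via fail)  ** P1@[7:7]
[8] read 'd'  n6⇒n7 (via fail)
[9] read 'c'  n7⇒n1 (via fail)
[10] read 'd'  n1⇒n7 (via fail)
[11] read 'd'  n7⇒n7 (via fail)
[12] read 'e'  n7⇒n8  ** P2@[11:12]
[13] read 'c'  n8⇒n14
[14] read 'b'  n14⇒n15
[15] read 'c'  n15⇒n16  ** P4@[11:15],P5@[14:15]
[16] read 'a'  n16⇒n6 (via fail)  ** P1@[16:16]
[17] read 'b'  n6⇒n9
[18] read 'c'  n9⇒n10  ** P5@[17:18]
[19] read 'a'  n10⇒n11  ** P1@[19:19]
[20] read 'c'  n11⇒n12
[21] read 'd'  n12⇒n13  ** P3@[16:21]
[22] read 'e'  n13⇒n8 (via fail)  ** P2@[21:22]
[23] read 'e'  n8⇒n0 (via fail)
[24] read 'd'  n0⇒n7
[25] read 'e'  n7⇒n8  ** P2@[24:25]
[26] read 'b'  n8⇒n17 (via fail)
[27] read 'a'  n17⇒n6 (via fail)  ** P1@[27:27]
[28] read 'a'  n6⇒n6 (via fail)  ** P1@[28:28]
[29] read 'a'  n6⇒n6 (via fail)  ** P1@[29:29]
[30] read 'a'  n6⇒n6 (via fail)  ** P1@[30:30]
[31] read 'd'  n6⇒n7 (via fail)
[32] read 'd'  n7⇒n7 (via fail)
[33] read 'e'  n7⇒n8  ** P2@[32:33]
[34] read 'c'  n8⇒n14
[35] read 'b'  n14⇒n15
[36] read 'c'  n15⇒n16  ** P4@[32:36],P5@[35:36]
[37] read 'a'  n16⇒n6 (via fail)  ** P1@[37:37]
[38] read 'a'  n6⇒n6 (via fail)  ** P1@[38:38]
[39] read 'c'  n6⇒n1 (via fail)
[40] read 'c'  n1⇒n2
[41] read 'c'  n2⇒n3
[42] read 'e'  n3⇒n4
[43] read 'e'  n4⇒n5  ** P0@[39:43]
[44] read 'd'  n5⇒n7 (via fail)
[45] read 'e'  n7⇒n8  ** P2@[44:45]
[46] read 'b'  n8⇒n17 (via fail)
[47] read 'a'  n17⇒n6 (via fail)  ** P1@[47:47]
[48] read 'c'  n6⇒n1 (via fail)
[49] read 'd'  n1⇒n7 (via fail)
[50] read 'e'  n7⇒n8  ** P2@[49:50]
[51] read 'a'  n8⇒n6 (via fail)  ** P1@[51:51]
[52] read 'd'  n6⇒n7 (via fail)
[53] read 'b'  n7⇒n17 (via fail)

Result: [[0,1],[2,5],[3,1],[5,3],[7,1],[12,2],[15,4],[15,5],[16,1],[18,5],[19,1],[21,3],[22,2],[25,2],[27,1],[28,1],[29,1],[30,1],[33,2],[36,4],[36,5],[37,1],[38,1],[43,0],[45,2],[47,1],[50,2],[51,1]]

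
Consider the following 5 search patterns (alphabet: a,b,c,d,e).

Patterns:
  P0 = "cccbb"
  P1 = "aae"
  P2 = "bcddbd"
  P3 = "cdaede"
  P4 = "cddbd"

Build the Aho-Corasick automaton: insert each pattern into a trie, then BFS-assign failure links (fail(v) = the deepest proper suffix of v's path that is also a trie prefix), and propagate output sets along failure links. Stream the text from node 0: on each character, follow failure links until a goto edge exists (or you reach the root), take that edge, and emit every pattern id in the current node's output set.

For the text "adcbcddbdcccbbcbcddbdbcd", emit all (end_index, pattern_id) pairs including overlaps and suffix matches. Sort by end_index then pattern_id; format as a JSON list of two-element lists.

Build automaton:
Trie nodes:
  n0 'ε': a→6 b→9 c→1
  n1 'c': c→2 d→15
  n2 'cc': c→3
  n3 'ccc': b→4
  n4 'cccb': b→5
  n5 'cccbb': ·  [P0 ends]
  n6 'a': a→7
  n7 'aa': e→8
  n8 'aae': ·  [P1 ends]
  n9 'b': c→10
  n10 'bc': d→11
  n11 'bcd': d→12
  n12 'bcdd': b→13
  n13 'bcddb': d→14
  n14 'bcddbd': ·  [P2 ends]
  n15 'cd': a→16 d→20
  n16 'cda': e→17
  n17 'cdae': d→18
  n18 'cdaed': e→19
  n19 'cdaede': ·  [P3 ends]
  n20 'cdd': b→21
  n21 'cddb': d→22
  n22 'cddbd': ·  [P4 ends]

BFS fail/out derivation:
  n1('c'): parent n0 fail=0; on 'c' 0 → fail=0;  out ∅∪∅=∅
  n6('a'): parent n0 fail=0; on 'a' 0 → fail=0;  out ∅∪∅=∅
  n9('b'): parent n0 fail=0; on 'b' 0 → fail=0;  out ∅∪∅=∅
  n2('cc'): parent n1 fail=0; on 'c' 0 → fail=1;  out ∅∪∅=∅
  n7('aa'): parent n6 fail=0; on 'a' 0 → fail=6;  out ∅∪∅=∅
  n10('bc'): parent n9 fail=0; on 'c' 0 → fail=1;  out ∅∪∅=∅
  n15('cd'): parent n1 fail=0; on 'd' 0 → fail=0;  out ∅∪∅=∅
  n3('ccc'): parent n2 fail=1; on 'c' 1 → fail=2;  out ∅∪∅=∅
  n8('aae'): parent n7 fail=6; on 'e' 6→0 → fail=0;  out {1}∪∅={1}
  n11('bcd'): parent n10 fail=1; on 'd' 1 → fail=15;  out ∅∪∅=∅
  n16('cda'): parent n15 fail=0; on 'a' 0 → fail=6;  out ∅∪∅=∅
  n20('cdd'): parent n15 fail=0; on 'd' 0 → fail=0;  out ∅∪∅=∅
  n4('cccb'): parent n3 fail=2; on 'b' 2→1→0 → fail=9;  out ∅∪∅=∅
  n12('bcdd'): parent n11 fail=15; on 'd' 15 → fail=20;  out ∅∪∅=∅
  n17('cdae'): parent n16 fail=6; on 'e' 6→0 → fail=0;  out ∅∪∅=∅
  n21('cddb'): parent n20 fail=0; on 'b' 0 → fail=9;  out ∅∪∅=∅
  n5('cccbb'): parent n4 fail=9; on 'b' 9→0 → fail=9;  out {0}∪∅={0}
  n13('bcddb'): parent n12 fail=20; on 'b' 20 → fail=21;  out ∅∪∅=∅
  n18('cdaed'): parent n17 fail=0; on 'd' 0 → fail=0;  out ∅∪∅=∅
  n22('cddbd'): parent n21 fail=9; on 'd' 9→0 → fail=0;  out {4}∪∅={4}
  n14('bcddbd'): parent n13 fail=21; on 'd' 21 → fail=22;  out {2}∪{4}={2,4}
  n19('cdaede'): parent n18 fail=0; on 'e' 0 → fail=0;  out {3}∪∅={3}

Run:
i=0 'a': node 0→6
i=1 'd': node 6→0 ·f
i=2 'c': node 0→1
i=3 'b': node 1→9 ·f
i=4 'c': node 9→10
i=5 'd': node 10→11
i=6 'd': node 11→12
i=7 'b': node 12→13
i=8 'd': node 13→14  → match P2@[3:8],P4@[4:8]
i=9 'c': node 14→1 ·f
i=10 'c': node 1→2
i=11 'c': node 2→3
i=12 'b': node 3→4
i=13 'b': node 4→5  → match P0@[9:13]
i=14 'c': node 5→10 ·f
i=15 'b': node 10→9 ·f
i=16 'c': node 9→10
i=17 'd': node 10→11
i=18 'd': node 11→12
i=19 'b': node 12→13
i=20 'd': node 13→14  → match P2@[15:20],P4@[16:20]
i=21 'b': node 14→9 ·f
i=22 'c': node 9→10
i=23 'd': node 10→11

All matches (sorted): [[8,2],[8,4],[13,0],[20,2],[20,4]]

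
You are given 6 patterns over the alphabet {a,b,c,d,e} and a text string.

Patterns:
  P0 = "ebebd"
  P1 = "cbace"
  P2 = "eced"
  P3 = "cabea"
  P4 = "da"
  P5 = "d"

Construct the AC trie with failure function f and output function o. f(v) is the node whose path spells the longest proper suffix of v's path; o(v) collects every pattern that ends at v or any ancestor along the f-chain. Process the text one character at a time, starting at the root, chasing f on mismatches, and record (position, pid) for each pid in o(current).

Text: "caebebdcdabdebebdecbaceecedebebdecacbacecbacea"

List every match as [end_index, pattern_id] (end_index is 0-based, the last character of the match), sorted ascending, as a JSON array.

Construct AC machine:
Trie nodes:
  0='ε' goto c→6 d→18 e→1
  1='e' goto b→2 c→11
  2='eb' goto e→3
  3='ebe' goto b→4
  4='ebeb' goto d→5
  5='ebebd' goto ·  [P0 ends]
  6='c' goto a→14 b→7
  7='cb' goto a→8
  8='cba' goto c→9
  9='cbac' goto e→10
  10='cbace' goto ·  [P1 ends]
  11='ec' goto e→12
  12='ece' goto d→13
  13='eced' goto ·  [P2 ends]
  14='ca' goto b→15
  15='cab' goto e→16
  16='cabe' goto a→17
  17='cabea' goto ·  [P3 ends]
  18='d' goto a→19  [P5 ends]
  19='da' goto ·  [P4 ends]

BFS fail/out derivation:
  fail(1) 'e': from fail(0)=0 chase 'e': 0 ⇒ 0;  out=∅∪out(0)=∅
  fail(6) 'c': from fail(0)=0 chase 'c': 0 ⇒ 0;  out=∅∪out(0)=∅
  fail(18) 'd': from fail(0)=0 chase 'd': 0 ⇒ 0;  out={5}∪out(0)={5}
  fail(2) 'eb': from fail(1)=0 chase 'b': 0 ⇒ 0;  out=∅∪out(0)=∅
  fail(7) 'cb': from fail(6)=0 chase 'b': 0 ⇒ 0;  out=∅∪out(0)=∅
  fail(11) 'ec': from fail(1)=0 chase 'c': 0 ⇒ 6;  out=∅∪out(6)=∅
  fail(14) 'ca': from fail(6)=0 chase 'a': 0 ⇒ 0;  out=∅∪out(0)=∅
  fail(19) 'da': from fail(18)=0 chase 'a': 0 ⇒ 0;  out={4}∪out(0)={4}
  fail(3) 'ebe': from fail(2)=0 chase 'e': 0 ⇒ 1;  out=∅∪out(1)=∅
  fail(8) 'cba': from fail(7)=0 chase 'a': 0 ⇒ 0;  out=∅∪out(0)=∅
  fail(12) 'ece': from fail(11)=6 chase 'e': 6→0 ⇒ 1;  out=∅∪out(1)=∅
  fail(15) 'cab': from fail(14)=0 chase 'b': 0 ⇒ 0;  out=∅∪out(0)=∅
  fail(4) 'ebeb': from fail(3)=1 chase 'b': 1 ⇒ 2;  out=∅∪out(2)=∅
  fail(9) 'cbac': from fail(8)=0 chase 'c': 0 ⇒ 6;  out=∅∪out(6)=∅
  fail(13) 'eced': from fail(12)=1 chase 'd': 1→0 ⇒ 18;  out={2}∪out(18)={2,5}
  fail(16) 'cabe': from fail(15)=0 chase 'e': 0 ⇒ 1;  out=∅∪out(1)=∅
  fail(5) 'ebebd': from fail(4)=2 chase 'd': 2→0 ⇒ 18;  out={0}∪out(18)={0,5}
  fail(10) 'cbace': from fail(9)=6 chase 'e': 6→0 ⇒ 1;  out={1}∪out(1)={1}
  fail(17) 'cabea': from fail(16)=1 chase 'a': 1→0 ⇒ 0;  out={3}∪out(0)={3}

Text stream:
i=0 'c': node 0→6
i=1 'a': node 6→14
i=2 'e': node 14→1 ·f
i=3 'b': node 1→2
i=4 'e': node 2→3
i=5 'b': node 3→4
i=6 'd': node 4→5  ** P0@[2:6],P5@[6:6]
i=7 'c': node 5→6 ·f
i=8 'd': node 6→18 ·f  ** P5@[8:8]
i=9 'a': node 18→19  ** P4@[8:9]
i=10 'b': node 19→0 ·f
i=11 'd': node 0→18  ** P5@[11:11]
i=12 'e': node 18→1 ·f
i=13 'b': node 1→2
i=14 'e': node 2→3
i=15 'b': node 3→4
i=16 'd': node 4→5  ** P0@[12:16],P5@[16:16]
i=17 'e': node 5→1 ·f
i=18 'c': node 1→11
i=19 'b': node 11→7 ·f
i=20 'a': node 7→8
i=21 'c': node 8→9
i=22 'e': node 9→10  ** P1@[18:22]
i=23 'e': node 10→1 ·f
i=24 'c': node 1→11
i=25 'e': node 11→12
i=26 'd': node 12→13  ** P2@[23:26],P5@[26:26]
i=27 'e': node 13→1 ·f
i=28 'b': node 1→2
i=29 'e': node 2→3
i=30 'b': node 3→4
i=31 'd': node 4→5  ** P0@[27:31],P5@[31:31]
i=32 'e': node 5→1 ·f
i=33 'c': node 1→11
i=34 'a': node 11→14 ·f
i=35 'c': node 14→6 ·f
i=36 'b': node 6→7
i=37 'a': node 7→8
i=38 'c': node 8→9
i=39 'e': node 9→10  ** P1@[35:39]
i=40 'c': node 10→11 ·f
i=41 'b': node 11→7 ·f
i=42 'a': node 7→8
i=43 'c': node 8→9
i=44 'e': node 9→10  ** P1@[40:44]
i=45 'a': node 10→0 ·f

Matches: [[6,0],[6,5],[8,5],[9,4],[11,5],[16,0],[16,5],[22,1],[26,2],[26,5],[31,0],[31,5],[39,1],[44,1]]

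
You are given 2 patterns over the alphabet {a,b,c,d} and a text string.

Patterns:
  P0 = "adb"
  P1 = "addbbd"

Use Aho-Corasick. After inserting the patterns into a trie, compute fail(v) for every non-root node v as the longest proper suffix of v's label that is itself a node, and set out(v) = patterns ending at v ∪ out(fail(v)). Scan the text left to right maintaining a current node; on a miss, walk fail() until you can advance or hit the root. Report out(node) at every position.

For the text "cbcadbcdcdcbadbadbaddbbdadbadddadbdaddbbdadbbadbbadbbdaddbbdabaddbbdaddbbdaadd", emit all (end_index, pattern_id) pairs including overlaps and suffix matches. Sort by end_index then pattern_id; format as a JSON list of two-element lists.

Build:
Trie nodes:
  n0 'ε': a→1
  n1 'a': d→2
  n2 'ad': b→3 d→4
  n3 'adb': ·  ←P0
  n4 'add': b→5
  n5 'addb': b→6
  n6 'addbb': d→7
  n7 'addbbd': ·  ←P1

Failure links (BFS by depth):
  n1('a'): parent n0 fail=0; on 'a' 0 → fail=0;  out ∅∪∅=∅
  n2('ad'): parent n1 fail=0; on 'd' 0 → fail=0;  out ∅∪∅=∅
  n3('adb'): parent n2 fail=0; on 'b' 0 → fail=0;  out {0}∪∅={0}
  n4('add'): parent n2 fail=0; on 'd' 0 → fail=0;  out ∅∪∅=∅
  n5('addb'): parent n4 fail=0; on 'b' 0 → fail=0;  out ∅∪∅=∅
  n6('addbb'): parent n5 fail=0; on 'b' 0 → fail=0;  out ∅∪∅=∅
  n7('addbbd'): parent n6 fail=0; on 'd' 0 → fail=0;  out {1}∪∅={1}

Run:
pos 0 'c': at 0
pos 1 'b': at 0
pos 2 'c': at 0
pos 3 'a': at 1
pos 4 'd': at 2
pos 5 'b': at 3  → match P0@[3:5]
pos 6 'c': at 0 (fail-walked)
pos 7 'd': at 0
pos 8 'c': at 0
pos 9 'd': at 0
pos 10 'c': at 0
pos 11 'b': at 0
pos 12 'a': at 1
pos 13 'd': at 2
pos 14 'b': at 3  → match P0@[12:14]
pos 15 'a': at 1 (fail-walked)
pos 16 'd': at 2
pos 17 'b': at 3  → match P0@[15:17]
pos 18 'a': at 1 (fail-walked)
pos 19 'd': at 2
pos 20 'd': at 4
pos 21 'b': at 5
pos 22 'b': at 6
pos 23 'd': at 7  → match P1@[18:23]
pos 24 'a': at 1 (fail-walked)
pos 25 'd': at 2
pos 26 'b': at 3  → match P0@[24:26]
pos 27 'a': at 1 (fail-walked)
pos 28 'd': at 2
pos 29 'd': at 4
pos 30 'd': at 0 (fail-walked)
pos 31 'a': at 1
pos 32 'd': at 2
pos 33 'b': at 3  → match P0@[31:33]
pos 34 'd': at 0 (fail-walked)
pos 35 'a': at 1
pos 36 'd': at 2
pos 37 'd': at 4
pos 38 'b': at 5
pos 39 'b': at 6
pos 40 'd': at 7  → match P1@[35:40]
pos 41 'a': at 1 (fail-walked)
pos 42 'd': at 2
pos 43 'b': at 3  → match P0@[41:43]
pos 44 'b': at 0 (fail-walked)
pos 45 'a': at 1
pos 46 'd': at 2
pos 47 'b': at 3  → match P0@[45:47]
pos 48 'b': at 0 (fail-walked)
pos 49 'a': at 1
pos 50 'd': at 2
pos 51 'b': at 3  → match P0@[49:51]
pos 52 'b': at 0 (fail-walked)
pos 53 'd': at 0
pos 54 'a': at 1
pos 55 'd': at 2
pos 56 'd': at 4
pos 57 'b': at 5
pos 58 'b': at 6
pos 59 'd': at 7  → match P1@[54:59]
pos 60 'a': at 1 (fail-walked)
pos 61 'b': at 0 (fail-walked)
pos 62 'a': at 1
pos 63 'd': at 2
pos 64 'd': at 4
pos 65 'b': at 5
pos 66 'b': at 6
pos 67 'd': at 7  → match P1@[62:67]
pos 68 'a': at 1 (fail-walked)
pos 69 'd': at 2
pos 70 'd': at 4
pos 71 'b': at 5
pos 72 'b': at 6
pos 73 'd': at 7  → match P1@[68:73]
pos 74 'a': at 1 (fail-walked)
pos 75 'a': at 1 (fail-walked)
pos 76 'd': at 2
pos 77 'd': at 4

All matches (sorted): [[5,0],[14,0],[17,0],[23,1],[26,0],[33,0],[40,1],[43,0],[47,0],[51,0],[59,1],[67,1],[73,1]]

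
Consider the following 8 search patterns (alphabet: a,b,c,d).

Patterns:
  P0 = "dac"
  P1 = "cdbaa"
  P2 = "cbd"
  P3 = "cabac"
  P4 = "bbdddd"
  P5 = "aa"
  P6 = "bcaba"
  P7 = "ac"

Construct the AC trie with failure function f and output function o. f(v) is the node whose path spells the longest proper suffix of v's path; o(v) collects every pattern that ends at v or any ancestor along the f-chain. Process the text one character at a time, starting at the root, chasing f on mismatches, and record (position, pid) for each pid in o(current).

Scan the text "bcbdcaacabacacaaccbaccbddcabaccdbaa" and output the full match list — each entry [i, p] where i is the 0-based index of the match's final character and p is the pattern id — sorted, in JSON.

Construct AC machine:
Trie (insert patterns):
  n0 'ε': a→21 b→15 c→4 d→1
  n1 'd': a→2
  n2 'da': c→3
  n3 'dac': ·  [P0 ends]
  n4 'c': a→11 b→9 d→5
  n5 'cd': b→6
  n6 'cdb': a→7
  n7 'cdba': a→8
  n8 'cdbaa': ·  [P1 ends]
  n9 'cb': d→10
  n10 'cbd': ·  [P2 ends]
  n11 'ca': b→12
  n12 'cab': a→13
  n13 'caba': c→14
  n14 'cabac': ·  [P3 ends]
  n15 'b': b→16 c→23
  n16 'bb': d→17
  n17 'bbd': d→18
  n18 'bbdd': d→19
  n19 'bbddd': d→20
  n20 'bbdddd': ·  [P4 ends]
  n21 'a': a→22 c→27
  n22 'aa': ·  [P5 ends]
  n23 'bc': a→24
  n24 'bca': b→25
  n25 'bcab': a→26
  n26 'bcaba': ·  [P6 ends]
  n27 'ac': ·  [P7 ends]

Failure links (BFS by depth):
  n1('d'): parent n0 fail=0; on 'd' 0 → fail=0;  out ∅∪∅=∅
  n4('c'): parent n0 fail=0; on 'c' 0 → fail=0;  out ∅∪∅=∅
  n15('b'): parent n0 fail=0; on 'b' 0 → fail=0;  out ∅∪∅=∅
  n21('a'): parent n0 fail=0; on 'a' 0 → fail=0;  out ∅∪∅=∅
  n2('da'): parent n1 fail=0; on 'a' 0 → fail=21;  out ∅∪∅=∅
  n5('cd'): parent n4 fail=0; on 'd' 0 → fail=1;  out ∅∪∅=∅
  n9('cb'): parent n4 fail=0; on 'b' 0 → fail=15;  out ∅∪∅=∅
  n11('ca'): parent n4 fail=0; on 'a' 0 → fail=21;  out ∅∪∅=∅
  n16('bb'): parent n15 fail=0; on 'b' 0 → fail=15;  out ∅∪∅=∅
  n22('aa'): parent n21 fail=0; on 'a' 0 → fail=21;  out {5}∪∅={5}
  n23('bc'): parent n15 fail=0; on 'c' 0 → fail=4;  out ∅∪∅=∅
  n27('ac'): parent n21 fail=0; on 'c' 0 → fail=4;  out {7}∪∅={7}
  n3('dac'): parent n2 fail=21; on 'c' 21 → fail=27;  out {0}∪{7}={0,7}
  n6('cdb'): parent n5 fail=1; on 'b' 1→0 → fail=15;  out ∅∪∅=∅
  n10('cbd'): parent n9 fail=15; on 'd' 15→0 → fail=1;  out {2}∪∅={2}
  n12('cab'): parent n11 fail=21; on 'b' 21→0 → fail=15;  out ∅∪∅=∅
  n17('bbd'): parent n16 fail=15; on 'd' 15→0 → fail=1;  out ∅∪∅=∅
  n24('bca'): parent n23 fail=4; on 'a' 4 → fail=11;  out ∅∪∅=∅
  n7('cdba'): parent n6 fail=15; on 'a' 15→0 → fail=21;  out ∅∪∅=∅
  n13('caba'): parent n12 fail=15; on 'a' 15→0 → fail=21;  out ∅∪∅=∅
  n18('bbdd'): parent n17 fail=1; on 'd' 1→0 → fail=1;  out ∅∪∅=∅
  n25('bcab'): parent n24 fail=11; on 'b' 11 → fail=12;  out ∅∪∅=∅
  n8('cdbaa'): parent n7 fail=21; on 'a' 21 → fail=22;  out {1}∪{5}={1,5}
  n14('cabac'): parent n13 fail=21; on 'c' 21 → fail=27;  out {3}∪{7}={3,7}
  n19('bbddd'): parent n18 fail=1; on 'd' 1→0 → fail=1;  out ∅∪∅=∅
  n26('bcaba'): parent n25 fail=12; on 'a' 12 → fail=13;  out {6}∪∅={6}
  n20('bbdddd'): parent n19 fail=1; on 'd' 1→0 → fail=1;  out {4}∪∅={4}

Text stream:
[0] read 'b'  n0⇒n15
[1] read 'c'  n15⇒n23
[2] read 'b'  n23⇒n9 (via fail)
[3] read 'd'  n9⇒n10  emit P2@[1:3]
[4] read 'c'  n10⇒n4 (via fail)
[5] read 'a'  n4⇒n11
[6] read 'a'  n11⇒n22 (via fail)  emit P5@[5:6]
[7] read 'c'  n22⇒n27 (via fail)  emit P7@[6:7]
[8] read 'a'  n27⇒n11 (via fail)
[9] read 'b'  n11⇒n12
[10] read 'a'  n12⇒n13
[11] read 'c'  n13⇒n14  emit P3@[7:11],P7@[10:11]
[12] read 'a'  n14⇒n11 (via fail)
[13] read 'c'  n11⇒n27 (via fail)  emit P7@[12:13]
[14] read 'a'  n27⇒n11 (via fail)
[15] read 'a'  n11⇒n22 (via fail)  emit P5@[14:15]
[16] read 'c'  n22⇒n27 (via fail)  emit P7@[15:16]
[17] read 'c'  n27⇒n4 (via fail)
[18] read 'b'  n4⇒n9
[19] read 'a'  n9⇒n21 (via fail)
[20] read 'c'  n21⇒n27  emit P7@[19:20]
[21] read 'c'  n27⇒n4 (via fail)
[22] read 'b'  n4⇒n9
[23] read 'd'  n9⇒n10  emit P2@[21:23]
[24] read 'd'  n10⇒n1 (via fail)
[25] read 'c'  n1⇒n4 (via fail)
[26] read 'a'  n4⇒n11
[27] read 'b'  n11⇒n12
[28] read 'a'  n12⇒n13
[29] read 'c'  n13⇒n14  emit P3@[25:29],P7@[28:29]
[30] read 'c'  n14⇒n4 (via fail)
[31] read 'd'  n4⇒n5
[32] read 'b'  n5⇒n6
[33] read 'a'  n6⇒n7
[34] read 'a'  n7⇒n8  emit P1@[30:34],P5@[33:34]

Matches: [[3,2],[6,5],[7,7],[11,3],[11,7],[13,7],[15,5],[16,7],[20,7],[23,2],[29,3],[29,7],[34,1],[34,5]]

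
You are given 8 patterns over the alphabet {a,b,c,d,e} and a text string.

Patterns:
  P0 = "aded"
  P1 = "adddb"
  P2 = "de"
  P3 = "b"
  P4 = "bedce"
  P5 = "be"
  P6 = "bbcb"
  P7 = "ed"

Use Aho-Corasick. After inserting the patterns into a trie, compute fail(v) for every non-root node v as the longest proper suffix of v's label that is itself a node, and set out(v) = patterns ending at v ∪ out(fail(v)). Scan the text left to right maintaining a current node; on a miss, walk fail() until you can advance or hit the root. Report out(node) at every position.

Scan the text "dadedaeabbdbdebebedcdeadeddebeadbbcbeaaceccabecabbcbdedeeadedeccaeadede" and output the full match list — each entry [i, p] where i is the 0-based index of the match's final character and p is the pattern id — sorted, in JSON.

Construct AC machine:
Trie (insert patterns):
  n0 'ε': a→1 b→10 d→8 e→18
  n1 'a': d→2
  n2 'ad': d→5 e→3
  n3 'ade': d→4
  n4 'aded': ·  [P0 ends]
  n5 'add': d→6
  n6 'addd': b→7
  n7 'adddb': ·  [P1 ends]
  n8 'd': e→9
  n9 'de': ·  [P2 ends]
  n10 'b': b→15 e→11  [P3 ends]
  n11 'be': d→12  [P5 ends]
  n12 'bed': c→13
  n13 'bedc': e→14
  n14 'bedce': ·  [P4 ends]
  n15 'bb': c→16
  n16 'bbc': b→17
  n17 'bbcb': ·  [P6 ends]
  n18 'e': d→19
  n19 'ed': ·  [P7 ends]

Failure links (BFS by depth):
  fail(1) 'a': from fail(0)=0 chase 'a': 0 ⇒ 0;  out=∅∪out(0)=∅
  fail(8) 'd': from fail(0)=0 chase 'd': 0 ⇒ 0;  out=∅∪out(0)=∅
  fail(10) 'b': from fail(0)=0 chase 'b': 0 ⇒ 0;  out={3}∪out(0)={3}
  fail(18) 'e': from fail(0)=0 chase 'e': 0 ⇒ 0;  out=∅∪out(0)=∅
  fail(2) 'ad': from fail(1)=0 chase 'd': 0 ⇒ 8;  out=∅∪out(8)=∅
  fail(9) 'de': from fail(8)=0 chase 'e': 0 ⇒ 18;  out={2}∪out(18)={2}
  fail(11) 'be': from fail(10)=0 chase 'e': 0 ⇒ 18;  out={5}∪out(18)={5}
  fail(15) 'bb': from fail(10)=0 chase 'b': 0 ⇒ 10;  out=∅∪out(10)={3}
  fail(19) 'ed': from fail(18)=0 chase 'd': 0 ⇒ 8;  out={7}∪out(8)={7}
  fail(3) 'ade': from fail(2)=8 chase 'e': 8 ⇒ 9;  out=∅∪out(9)={2}
  fail(5) 'add': from fail(2)=8 chase 'd': 8→0 ⇒ 8;  out=∅∪out(8)=∅
  fail(12) 'bed': from fail(11)=18 chase 'd': 18 ⇒ 19;  out=∅∪out(19)={7}
  fail(16) 'bbc': from fail(15)=10 chase 'c': 10→0 ⇒ 0;  out=∅∪out(0)=∅
  fail(4) 'aded': from fail(3)=9 chase 'd': 9→18 ⇒ 19;  out={0}∪out(19)={0,7}
  fail(6) 'addd': from fail(5)=8 chase 'd': 8→0 ⇒ 8;  out=∅∪out(8)=∅
  fail(13) 'bedc': from fail(12)=19 chase 'c': 19→8→0 ⇒ 0;  out=∅∪out(0)=∅
  fail(17) 'bbcb': from fail(16)=0 chase 'b': 0 ⇒ 10;  out={6}∪out(10)={3,6}
  fail(7) 'adddb': from fail(6)=8 chase 'b': 8→0 ⇒ 10;  out={1}∪out(10)={1,3}
  fail(14) 'bedce': from fail(13)=0 chase 'e': 0 ⇒ 18;  out={4}∪out(18)={4}

Run:
pos 0 'd': at 8
pos 1 'a': at 1 (fail-walked)
pos 2 'd': at 2
pos 3 'e': at 3  emit P2@[2:3]
pos 4 'd': at 4  emit P0@[1:4],P7@[3:4]
pos 5 'a': at 1 (fail-walked)
pos 6 'e': at 18 (fail-walked)
pos 7 'a': at 1 (fail-walked)
pos 8 'b': at 10 (fail-walked)  emit P3@[8:8]
pos 9 'b': at 15  emit P3@[9:9]
pos 10 'd': at 8 (fail-walked)
pos 11 'b': at 10 (fail-walked)  emit P3@[11:11]
pos 12 'd': at 8 (fail-walked)
pos 13 'e': at 9  emit P2@[12:13]
pos 14 'b': at 10 (fail-walked)  emit P3@[14:14]
pos 15 'e': at 11  emit P5@[14:15]
pos 16 'b': at 10 (fail-walked)  emit P3@[16:16]
pos 17 'e': at 11  emit P5@[16:17]
pos 18 'd': at 12  emit P7@[17:18]
pos 19 'c': at 13
pos 20 'd': at 8 (fail-walked)
pos 21 'e': at 9  emit P2@[20:21]
pos 22 'a': at 1 (fail-walked)
pos 23 'd': at 2
pos 24 'e': at 3  emit P2@[23:24]
pos 25 'd': at 4  emit P0@[22:25],P7@[24:25]
pos 26 'd': at 8 (fail-walked)
pos 27 'e': at 9  emit P2@[26:27]
pos 28 'b': at 10 (fail-walked)  emit P3@[28:28]
pos 29 'e': at 11  emit P5@[28:29]
pos 30 'a': at 1 (fail-walked)
pos 31 'd': at 2
pos 32 'b': at 10 (fail-walked)  emit P3@[32:32]
pos 33 'b': at 15  emit P3@[33:33]
pos 34 'c': at 16
pos 35 'b': at 17  emit P3@[35:35],P6@[32:35]
pos 36 'e': at 11 (fail-walked)  emit P5@[35:36]
pos 37 'a': at 1 (fail-walked)
pos 38 'a': at 1 (fail-walked)
pos 39 'c': at 0 (fail-walked)
pos 40 'e': at 18
pos 41 'c': at 0 (fail-walked)
pos 42 'c': at 0
pos 43 'a': at 1
pos 44 'b': at 10 (fail-walked)  emit P3@[44:44]
pos 45 'e': at 11  emit P5@[44:45]
pos 46 'c': at 0 (fail-walked)
pos 47 'a': at 1
pos 48 'b': at 10 (fail-walked)  emit P3@[48:48]
pos 49 'b': at 15  emit P3@[49:49]
pos 50 'c': at 16
pos 51 'b': at 17  emit P3@[51:51],P6@[48:51]
pos 52 'd': at 8 (fail-walked)
pos 53 'e': at 9  emit P2@[52:53]
pos 54 'd': at 19 (fail-walked)  emit P7@[53:54]
pos 55 'e': at 9 (fail-walked)  emit P2@[54:55]
pos 56 'e': at 18 (fail-walked)
pos 57 'a': at 1 (fail-walked)
pos 58 'd': at 2
pos 59 'e': at 3  emit P2@[58:59]
pos 60 'd': at 4  emit P0@[57:60],P7@[59:60]
pos 61 'e': at 9 (fail-walked)  emit P2@[60:61]
pos 62 'c': at 0 (fail-walked)
pos 63 'c': at 0
pos 64 'a': at 1
pos 65 'e': at 18 (fail-walked)
pos 66 'a': at 1 (fail-walked)
pos 67 'd': at 2
pos 68 'e': at 3  emit P2@[67:68]
pos 69 'd': at 4  emit P0@[66:69],P7@[68:69]
pos 70 'e': at 9 (fail-walked)  emit P2@[69:70]

All matches (sorted): [[3,2],[4,0],[4,7],[8,3],[9,3],[11,3],[13,2],[14,3],[15,5],[16,3],[17,5],[18,7],[21,2],[24,2],[25,0],[25,7],[27,2],[28,3],[29,5],[32,3],[33,3],[35,3],[35,6],[36,5],[44,3],[45,5],[48,3],[49,3],[51,3],[51,6],[53,2],[54,7],[55,2],[59,2],[60,0],[60,7],[61,2],[68,2],[69,0],[69,7],[70,2]]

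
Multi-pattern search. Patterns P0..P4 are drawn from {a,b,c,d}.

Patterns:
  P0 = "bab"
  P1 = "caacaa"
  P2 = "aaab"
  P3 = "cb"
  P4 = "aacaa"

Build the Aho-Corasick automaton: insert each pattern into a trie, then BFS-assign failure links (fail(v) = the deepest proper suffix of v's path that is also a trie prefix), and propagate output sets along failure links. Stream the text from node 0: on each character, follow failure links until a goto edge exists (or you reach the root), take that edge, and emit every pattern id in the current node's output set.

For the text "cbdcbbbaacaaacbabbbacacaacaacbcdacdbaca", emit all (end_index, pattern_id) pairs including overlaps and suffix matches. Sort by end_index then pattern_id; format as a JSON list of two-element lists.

Build automaton:
Trie nodes:
  n0 'ε': a→10 b→1 c→4
  n1 'b': a→2
  n2 'ba': b→3
  n3 'bab': ·  [P0 ends]
  n4 'c': a→5 b→14
  n5 'ca': a→6
  n6 'caa': c→7
  n7 'caac': a→8
  n8 'caaca': a→9
  n9 'caacaa': ·  [P1 ends]
  n10 'a': a→11
  n11 'aa': a→12 c→15
  n12 'aaa': b→13
  n13 'aaab': ·  [P2 ends]
  n14 'cb': ·  [P3 ends]
  n15 'aac': a→16
  n16 'aaca': a→17
  n17 'aacaa': ·  [P4 ends]

Failure links (BFS by depth):
  n1('b'): parent n0 fail=0; on 'b' 0 → fail=0;  out ∅∪∅=∅
  n4('c'): parent n0 fail=0; on 'c' 0 → fail=0;  out ∅∪∅=∅
  n10('a'): parent n0 fail=0; on 'a' 0 → fail=0;  out ∅∪∅=∅
  n2('ba'): parent n1 fail=0; on 'a' 0 → fail=10;  out ∅∪∅=∅
  n5('ca'): parent n4 fail=0; on 'a' 0 → fail=10;  out ∅∪∅=∅
  n11('aa'): parent n10 fail=0; on 'a' 0 → fail=10;  out ∅∪∅=∅
  n14('cb'): parent n4 fail=0; on 'b' 0 → fail=1;  out {3}∪∅={3}
  n3('bab'): parent n2 fail=10; on 'b' 10→0 → fail=1;  out {0}∪∅={0}
  n6('caa'): parent n5 fail=10; on 'a' 10 → fail=11;  out ∅∪∅=∅
  n12('aaa'): parent n11 fail=10; on 'a' 10 → fail=11;  out ∅∪∅=∅
  n15('aac'): parent n11 fail=10; on 'c' 10→0 → fail=4;  out ∅∪∅=∅
  n7('caac'): parent n6 fail=11; on 'c' 11 → fail=15;  out ∅∪∅=∅
  n13('aaab'): parent n12 fail=11; on 'b' 11→10→0 → fail=1;  out {2}∪∅={2}
  n16('aaca'): parent n15 fail=4; on 'a' 4 → fail=5;  out ∅∪∅=∅
  n8('caaca'): parent n7 fail=15; on 'a' 15 → fail=16;  out ∅∪∅=∅
  n17('aacaa'): parent n16 fail=5; on 'a' 5 → fail=6;  out {4}∪∅={4}
  n9('caacaa'): parent n8 fail=16; on 'a' 16 → fail=17;  out {1}∪{4}={1,4}

Scan:
i=0 'c': node 0→4
i=1 'b': node 4→14  emit P3@[0:1]
i=2 'd': node 14→0 ·f
i=3 'c': node 0→4
i=4 'b': node 4→14  emit P3@[3:4]
i=5 'b': node 14→1 ·f
i=6 'b': node 1→1 ·f
i=7 'a': node 1→2
i=8 'a': node 2→11 ·f
i=9 'c': node 11→15
i=10 'a': node 15→16
i=11 'a': node 16→17  emit P4@[7:11]
i=12 'a': node 17→12 ·f
i=13 'c': node 12→15 ·f
i=14 'b': node 15→14 ·f  emit P3@[13:14]
i=15 'a': node 14→2 ·f
i=16 'b': node 2→3  emit P0@[14:16]
i=17 'b': node 3→1 ·f
i=18 'b': node 1→1 ·f
i=19 'a': node 1→2
i=20 'c': node 2→4 ·f
i=21 'a': node 4→5
i=22 'c': node 5→4 ·f
i=23 'a': node 4→5
i=24 'a': node 5→6
i=25 'c': node 6→7
i=26 'a': node 7→8
i=27 'a': node 8→9  emit P1@[22:27],P4@[23:27]
i=28 'c': node 9→7 ·f
i=29 'b': node 7→14 ·f  emit P3@[28:29]
i=30 'c': node 14→4 ·f
i=31 'd': node 4→0 ·f
i=32 'a': node 0→10
i=33 'c': node 10→4 ·f
i=34 'd': node 4→0 ·f
i=35 'b': node 0→1
i=36 'a': node 1→2
i=37 'c': node 2→4 ·f
i=38 'a': node 4→5

Matches: [[1,3],[4,3],[11,4],[14,3],[16,0],[27,1],[27,4],[29,3]]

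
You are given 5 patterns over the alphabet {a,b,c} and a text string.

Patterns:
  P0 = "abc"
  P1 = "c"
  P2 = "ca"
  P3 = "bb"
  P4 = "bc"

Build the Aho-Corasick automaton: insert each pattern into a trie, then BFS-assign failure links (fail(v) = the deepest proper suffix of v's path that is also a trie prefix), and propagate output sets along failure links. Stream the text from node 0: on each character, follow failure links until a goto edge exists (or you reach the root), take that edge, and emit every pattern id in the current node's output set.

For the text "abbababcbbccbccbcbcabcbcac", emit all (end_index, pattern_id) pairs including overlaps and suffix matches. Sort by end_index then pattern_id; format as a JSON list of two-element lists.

Construct AC machine:
Trie (insert patterns):
  n0 'ε': a→1 b→6 c→4
  n1 'a': b→2
  n2 'ab': c→3
  n3 'abc': ·  ←P0
  n4 'c': a→5  ←P1
  n5 'ca': ·  ←P2
  n6 'b': b→7 c→8
  n7 'bb': ·  ←P3
  n8 'bc': ·  ←P4

BFS fail/out derivation:
  n1('a'): parent n0 fail=0; on 'a' 0 → fail=0;  out ∅∪∅=∅
  n4('c'): parent n0 fail=0; on 'c' 0 → fail=0;  out {1}∪∅={1}
  n6('b'): parent n0 fail=0; on 'b' 0 → fail=0;  out ∅∪∅=∅
  n2('ab'): parent n1 fail=0; on 'b' 0 → fail=6;  out ∅∪∅=∅
  n5('ca'): parent n4 fail=0; on 'a' 0 → fail=1;  out {2}∪∅={2}
  n7('bb'): parent n6 fail=0; on 'b' 0 → fail=6;  out {3}∪∅={3}
  n8('bc'): parent n6 fail=0; on 'c' 0 → fail=4;  out {4}∪{1}={1,4}
  n3('abc'): parent n2 fail=6; on 'c' 6 → fail=8;  out {0}∪{1,4}={0,1,4}

Scan:
pos 0 'a': at 1
pos 1 'b': at 2
pos 2 'b': at 7 (fail-walked)  ** P3@[1:2]
pos 3 'a': at 1 (fail-walked)
pos 4 'b': at 2
pos 5 'a': at 1 (fail-walked)
pos 6 'b': at 2
pos 7 'c': at 3  ** P0@[5:7],P1@[7:7],P4@[6:7]
pos 8 'b': at 6 (fail-walked)
pos 9 'b': at 7  ** P3@[8:9]
pos 10 'c': at 8 (fail-walked)  ** P1@[10:10],P4@[9:10]
pos 11 'c': at 4 (fail-walked)  ** P1@[11:11]
pos 12 'b': at 6 (fail-walked)
pos 13 'c': at 8  ** P1@[13:13],P4@[12:13]
pos 14 'c': at 4 (fail-walked)  ** P1@[14:14]
pos 15 'b': at 6 (fail-walked)
pos 16 'c': at 8  ** P1@[16:16],P4@[15:16]
pos 17 'b': at 6 (fail-walked)
pos 18 'c': at 8  ** P1@[18:18],P4@[17:18]
pos 19 'a': at 5 (fail-walked)  ** P2@[18:19]
pos 20 'b': at 2 (fail-walked)
pos 21 'c': at 3  ** P0@[19:21],P1@[21:21],P4@[20:21]
pos 22 'b': at 6 (fail-walked)
pos 23 'c': at 8  ** P1@[23:23],P4@[22:23]
pos 24 'a': at 5 (fail-walked)  ** P2@[23:24]
pos 25 'c': at 4 (fail-walked)  ** P1@[25:25]

All matches (sorted): [[2,3],[7,0],[7,1],[7,4],[9,3],[10,1],[10,4],[11,1],[13,1],[13,4],[14,1],[16,1],[16,4],[18,1],[18,4],[19,2],[21,0],[21,1],[21,4],[23,1],[23,4],[24,2],[25,1]]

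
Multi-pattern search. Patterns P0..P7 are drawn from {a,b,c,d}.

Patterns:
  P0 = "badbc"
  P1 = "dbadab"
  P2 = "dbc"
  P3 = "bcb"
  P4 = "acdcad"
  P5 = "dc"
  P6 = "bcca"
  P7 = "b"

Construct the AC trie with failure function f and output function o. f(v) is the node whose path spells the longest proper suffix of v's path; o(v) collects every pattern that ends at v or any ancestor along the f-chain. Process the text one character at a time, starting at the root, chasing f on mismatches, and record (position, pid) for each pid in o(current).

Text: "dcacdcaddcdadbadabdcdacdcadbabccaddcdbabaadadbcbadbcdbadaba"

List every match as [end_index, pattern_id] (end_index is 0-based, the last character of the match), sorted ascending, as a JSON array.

Construct AC machine:
Trie (insert patterns):
  n0 'ε': a→15 b→1 d→6
  n1 'b': a→2 c→13  [P7 ends]
  n2 'ba': d→3
  n3 'bad': b→4
  n4 'badb': c→5
  n5 'badbc': ·  [P0 ends]
  n6 'd': b→7 c→21
  n7 'db': a→8 c→12
  n8 'dba': d→9
  n9 'dbad': a→10
  n10 'dbada': b→11
  n11 'dbadab': ·  [P1 ends]
  n12 'dbc': ·  [P2 ends]
  n13 'bc': b→14 c→22
  n14 'bcb': ·  [P3 ends]
  n15 'a': c→16
  n16 'ac': d→17
  n17 'acd': c→18
  n18 'acdc': a→19
  n19 'acdca': d→20
  n20 'acdcad': ·  [P4 ends]
  n21 'dc': ·  [P5 ends]
  n22 'bcc': a→23
  n23 'bcca': ·  [P6 ends]

Failure links (BFS by depth):
  fail(1) 'b': from fail(0)=0 chase 'b': 0 ⇒ 0;  out={7}∪out(0)={7}
  fail(6) 'd': from fail(0)=0 chase 'd': 0 ⇒ 0;  out=∅∪out(0)=∅
  fail(15) 'a': from fail(0)=0 chase 'a': 0 ⇒ 0;  out=∅∪out(0)=∅
  fail(2) 'ba': from fail(1)=0 chase 'a': 0 ⇒ 15;  out=∅∪out(15)=∅
  fail(7) 'db': from fail(6)=0 chase 'b': 0 ⇒ 1;  out=∅∪out(1)={7}
  fail(13) 'bc': from fail(1)=0 chase 'c': 0 ⇒ 0;  out=∅∪out(0)=∅
  fail(16) 'ac': from fail(15)=0 chase 'c': 0 ⇒ 0;  out=∅∪out(0)=∅
  fail(21) 'dc': from fail(6)=0 chase 'c': 0 ⇒ 0;  out={5}∪out(0)={5}
  fail(3) 'bad': from fail(2)=15 chase 'd': 15→0 ⇒ 6;  out=∅∪out(6)=∅
  fail(8) 'dba': from fail(7)=1 chase 'a': 1 ⇒ 2;  out=∅∪out(2)=∅
  fail(12) 'dbc': from fail(7)=1 chase 'c': 1 ⇒ 13;  out={2}∪out(13)={2}
  fail(14) 'bcb': from fail(13)=0 chase 'b': 0 ⇒ 1;  out={3}∪out(1)={3,7}
  fail(17) 'acd': from fail(16)=0 chase 'd': 0 ⇒ 6;  out=∅∪out(6)=∅
  fail(22) 'bcc': from fail(13)=0 chase 'c': 0 ⇒ 0;  out=∅∪out(0)=∅
  fail(4) 'badb': from fail(3)=6 chase 'b': 6 ⇒ 7;  out=∅∪out(7)={7}
  fail(9) 'dbad': from fail(8)=2 chase 'd': 2 ⇒ 3;  out=∅∪out(3)=∅
  fail(18) 'acdc': from fail(17)=6 chase 'c': 6 ⇒ 21;  out=∅∪out(21)={5}
  fail(23) 'bcca': from fail(22)=0 chase 'a': 0 ⇒ 15;  out={6}∪out(15)={6}
  fail(5) 'badbc': from fail(4)=7 chase 'c': 7 ⇒ 12;  out={0}∪out(12)={0,2}
  fail(10) 'dbada': from fail(9)=3 chase 'a': 3→6→0 ⇒ 15;  out=∅∪out(15)=∅
  fail(19) 'acdca': from fail(18)=21 chase 'a': 21→0 ⇒ 15;  out=∅∪out(15)=∅
  fail(11) 'dbadab': from fail(10)=15 chase 'b': 15→0 ⇒ 1;  out={1}∪out(1)={1,7}
  fail(20) 'acdcad': from fail(19)=15 chase 'd': 15→0 ⇒ 6;  out={4}∪out(6)={4}

Scan:
pos 0 'd': at 6
pos 1 'c': at 21  → match P5@[0:1]
pos 2 'a': at 15 (via fail)
pos 3 'c': at 16
pos 4 'd': at 17
pos 5 'c': at 18  → match P5@[4:5]
pos 6 'a': at 19
pos 7 'd': at 20  → match P4@[2:7]
pos 8 'd': at 6 (via fail)
pos 9 'c': at 21  → match P5@[8:9]
pos 10 'd': at 6 (via fail)
pos 11 'a': at 15 (via fail)
pos 12 'd': at 6 (via fail)
pos 13 'b': at 7  → match P7@[13:13]
pos 14 'a': at 8
pos 15 'd': at 9
pos 16 'a': at 10
pos 17 'b': at 11  → match P1@[12:17],P7@[17:17]
pos 18 'd': at 6 (via fail)
pos 19 'c': at 21  → match P5@[18:19]
pos 20 'd': at 6 (via fail)
pos 21 'a': at 15 (via fail)
pos 22 'c': at 16
pos 23 'd': at 17
pos 24 'c': at 18  → match P5@[23:24]
pos 25 'a': at 19
pos 26 'd': at 20  → match P4@[21:26]
pos 27 'b': at 7 (via fail)  → match P7@[27:27]
pos 28 'a': at 8
pos 29 'b': at 1 (via fail)  → match P7@[29:29]
pos 30 'c': at 13
pos 31 'c': at 22
pos 32 'a': at 23  → match P6@[29:32]
pos 33 'd': at 6 (via fail)
pos 34 'd': at 6 (via fail)
pos 35 'c': at 21  → match P5@[34:35]
pos 36 'd': at 6 (via fail)
pos 37 'b': at 7  → match P7@[37:37]
pos 38 'a': at 8
pos 39 'b': at 1 (via fail)  → match P7@[39:39]
pos 40 'a': at 2
pos 41 'a': at 15 (via fail)
pos 42 'd': at 6 (via fail)
pos 43 'a': at 15 (via fail)
pos 44 'd': at 6 (via fail)
pos 45 'b': at 7  → match P7@[45:45]
pos 46 'c': at 12  → match P2@[44:46]
pos 47 'b': at 14 (via fail)  → match P3@[45:47],P7@[47:47]
pos 48 'a': at 2 (via fail)
pos 49 'd': at 3
pos 50 'b': at 4  → match P7@[50:50]
pos 51 'c': at 5  → match P0@[47:51],P2@[49:51]
pos 52 'd': at 6 (via fail)
pos 53 'b': at 7  → match P7@[53:53]
pos 54 'a': at 8
pos 55 'd': at 9
pos 56 'a': at 10
pos 57 'b': at 11  → match P1@[52:57],P7@[57:57]
pos 58 'a': at 2 (via fail)

Result: [[1,5],[5,5],[7,4],[9,5],[13,7],[17,1],[17,7],[19,5],[24,5],[26,4],[27,7],[29,7],[32,6],[35,5],[37,7],[39,7],[45,7],[46,2],[47,3],[47,7],[50,7],[51,0],[51,2],[53,7],[57,1],[57,7]]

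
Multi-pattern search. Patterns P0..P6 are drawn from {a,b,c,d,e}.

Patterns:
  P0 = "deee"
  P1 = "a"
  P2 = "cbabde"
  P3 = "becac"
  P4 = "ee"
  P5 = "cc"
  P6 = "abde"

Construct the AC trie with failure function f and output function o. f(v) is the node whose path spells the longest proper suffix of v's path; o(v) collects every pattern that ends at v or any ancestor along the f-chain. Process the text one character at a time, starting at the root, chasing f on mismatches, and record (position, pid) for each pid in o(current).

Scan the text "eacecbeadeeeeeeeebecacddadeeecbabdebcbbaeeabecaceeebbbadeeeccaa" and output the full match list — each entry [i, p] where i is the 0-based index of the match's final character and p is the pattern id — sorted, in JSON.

Build:
Trie (insert patterns):
  0='ε' goto a→5 b→12 c→6 d→1 e→17
  1='d' goto e→2
  2='de' goto e→3
  3='dee' goto e→4
  4='deee' goto ·  ←P0
  5='a' goto b→20  ←P1
  6='c' goto b→7 c→19
  7='cb' goto a→8
  8='cba' goto b→9
  9='cbab' goto d→10
  10='cbabd' goto e→11
  11='cbabde' goto ·  ←P2
  12='b' goto e→13
  13='be' goto c→14
  14='bec' goto a→15
  15='beca' goto c→16
  16='becac' goto ·  ←P3
  17='e' goto e→18
  18='ee' goto ·  ←P4
  19='cc' goto ·  ←P5
  20='ab' goto d→21
  21='abd' goto e→22
  22='abde' goto ·  ←P6

Failure links (BFS by depth):
  n1('d'): parent n0 fail=0; on 'd' 0 → fail=0;  out ∅∪∅=∅
  n5('a'): parent n0 fail=0; on 'a' 0 → fail=0;  out {1}∪∅={1}
  n6('c'): parent n0 fail=0; on 'c' 0 → fail=0;  out ∅∪∅=∅
  n12('b'): parent n0 fail=0; on 'b' 0 → fail=0;  out ∅∪∅=∅
  n17('e'): parent n0 fail=0; on 'e' 0 → fail=0;  out ∅∪∅=∅
  n2('de'): parent n1 fail=0; on 'e' 0 → fail=17;  out ∅∪∅=∅
  n7('cb'): parent n6 fail=0; on 'b' 0 → fail=12;  out ∅∪∅=∅
  n13('be'): parent n12 fail=0; on 'e' 0 → fail=17;  out ∅∪∅=∅
  n18('ee'): parent n17 fail=0; on 'e' 0 → fail=17;  out {4}∪∅={4}
  n19('cc'): parent n6 fail=0; on 'c' 0 → fail=6;  out {5}∪∅={5}
  n20('ab'): parent n5 fail=0; on 'b' 0 → fail=12;  out ∅∪∅=∅
  n3('dee'): parent n2 fail=17; on 'e' 17 → fail=18;  out ∅∪{4}={4}
  n8('cba'): parent n7 fail=12; on 'a' 12→0 → fail=5;  out ∅∪{1}={1}
  n14('bec'): parent n13 fail=17; on 'c' 17→0 → fail=6;  out ∅∪∅=∅
  n21('abd'): parent n20 fail=12; on 'd' 12→0 → fail=1;  out ∅∪∅=∅
  n4('deee'): parent n3 fail=18; on 'e' 18→17 → fail=18;  out {0}∪{4}={0,4}
  n9('cbab'): parent n8 fail=5; on 'b' 5 → fail=20;  out ∅∪∅=∅
  n15('beca'): parent n14 fail=6; on 'a' 6→0 → fail=5;  out ∅∪{1}={1}
  n22('abde'): parent n21 fail=1; on 'e' 1 → fail=2;  out {6}∪∅={6}
  n10('cbabd'): parent n9 fail=20; on 'd' 20 → fail=21;  out ∅∪∅=∅
  n16('becac'): parent n15 fail=5; on 'c' 5→0 → fail=6;  out {3}∪∅={3}
  n11('cbabde'): parent n10 fail=21; on 'e' 21 → fail=22;  out {2}∪{6}={2,6}

Text stream:
pos 0 'e': at 17
pos 1 'a': at 5 (via fail)  → match P1@[1:1]
pos 2 'c': at 6 (via fail)
pos 3 'e': at 17 (via fail)
pos 4 'c': at 6 (via fail)
pos 5 'b': at 7
pos 6 'e': at 13 (via fail)
pos 7 'a': at 5 (via fail)  → match P1@[7:7]
pos 8 'd': at 1 (via fail)
pos 9 'e': at 2
pos 10 'e': at 3  → match P4@[9:10]
pos 11 'e': at 4  → match P0@[8:11],P4@[10:11]
pos 12 'e': at 18 (via fail)  → match P4@[11:12]
pos 13 'e': at 18 (via fail)  → match P4@[12:13]
pos 14 'e': at 18 (via fail)  → match P4@[13:14]
pos 15 'e': at 18 (via fail)  → match P4@[14:15]
pos 16 'e': at 18 (via fail)  → match P4@[15:16]
pos 17 'b': at 12 (via fail)
pos 18 'e': at 13
pos 19 'c': at 14
pos 20 'a': at 15  → match P1@[20:20]
pos 21 'c': at 16  → match P3@[17:21]
pos 22 'd': at 1 (via fail)
pos 23 'd': at 1 (via fail)
pos 24 'a': at 5 (via fail)  → match P1@[24:24]
pos 25 'd': at 1 (via fail)
pos 26 'e': at 2
pos 27 'e': at 3  → match P4@[26:27]
pos 28 'e': at 4  → match P0@[25:28],P4@[27:28]
pos 29 'c': at 6 (via fail)
pos 30 'b': at 7
pos 31 'a': at 8  → match P1@[31:31]
pos 32 'b': at 9
pos 33 'd': at 10
pos 34 'e': at 11  → match P2@[29:34],P6@[31:34]
pos 35 'b': at 12 (via fail)
pos 36 'c': at 6 (via fail)
pos 37 'b': at 7
pos 38 'b': at 12 (via fail)
pos 39 'a': at 5 (via fail)  → match P1@[39:39]
pos 40 'e': at 17 (via fail)
pos 41 'e': at 18  → match P4@[40:41]
pos 42 'a': at 5 (via fail)  → match P1@[42:42]
pos 43 'b': at 20
pos 44 'e': at 13 (via fail)
pos 45 'c': at 14
pos 46 'a': at 15  → match P1@[46:46]
pos 47 'c': at 16  → match P3@[43:47]
pos 48 'e': at 17 (via fail)
pos 49 'e': at 18  → match P4@[48:49]
pos 50 'e': at 18 (via fail)  → match P4@[49:50]
pos 51 'b': at 12 (via fail)
pos 52 'b': at 12 (via fail)
pos 53 'b': at 12 (via fail)
pos 54 'a': at 5 (via fail)  → match P1@[54:54]
pos 55 'd': at 1 (via fail)
pos 56 'e': at 2
pos 57 'e': at 3  → match P4@[56:57]
pos 58 'e': at 4  → match P0@[55:58],P4@[57:58]
pos 59 'c': at 6 (via fail)
pos 60 'c': at 19  → match P5@[59:60]
pos 61 'a': at 5 (via fail)  → match P1@[61:61]
pos 62 'a': at 5 (via fail)  → match P1@[62:62]

Matches: [[1,1],[7,1],[10,4],[11,0],[11,4],[12,4],[13,4],[14,4],[15,4],[16,4],[20,1],[21,3],[24,1],[27,4],[28,0],[28,4],[31,1],[34,2],[34,6],[39,1],[41,4],[42,1],[46,1],[47,3],[49,4],[50,4],[54,1],[57,4],[58,0],[58,4],[60,5],[61,1],[62,1]]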